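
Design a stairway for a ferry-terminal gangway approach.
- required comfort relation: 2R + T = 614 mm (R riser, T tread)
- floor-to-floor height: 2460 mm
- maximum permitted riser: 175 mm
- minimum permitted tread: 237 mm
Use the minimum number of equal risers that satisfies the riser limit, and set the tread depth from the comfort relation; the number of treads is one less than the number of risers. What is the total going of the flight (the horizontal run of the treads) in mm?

4004 mm

At most 175 each: 2460/175 = 14.06, giving 15 risers.
Each riser is 2460/15 = 164 mm (≤ 175 mm).
Tread T = 614 − 2 × 164 = 286 mm (≥ 237 mm).
15 risers give 14 treads; going = 14 × 286 = 4004 mm.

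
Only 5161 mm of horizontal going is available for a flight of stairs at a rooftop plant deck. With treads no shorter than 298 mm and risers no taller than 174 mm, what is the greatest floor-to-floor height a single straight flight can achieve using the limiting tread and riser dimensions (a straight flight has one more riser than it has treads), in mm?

3132 mm

Treads that fit: ⌊5161 / 298⌋ = 17.
Risers = treads + 1 = 18.
Maximum height = 18 × 174 = 3132 mm.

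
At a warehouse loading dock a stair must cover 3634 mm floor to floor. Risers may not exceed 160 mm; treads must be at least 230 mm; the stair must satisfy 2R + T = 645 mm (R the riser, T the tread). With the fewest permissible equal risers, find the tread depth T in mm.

329 mm

3634 / 160 = 22.712 → round up to 23 risers.
Each riser is 3634/23 = 158 mm (≤ 160 mm).
Tread T = 645 − 2 × 158 = 329 mm (≥ 230 mm).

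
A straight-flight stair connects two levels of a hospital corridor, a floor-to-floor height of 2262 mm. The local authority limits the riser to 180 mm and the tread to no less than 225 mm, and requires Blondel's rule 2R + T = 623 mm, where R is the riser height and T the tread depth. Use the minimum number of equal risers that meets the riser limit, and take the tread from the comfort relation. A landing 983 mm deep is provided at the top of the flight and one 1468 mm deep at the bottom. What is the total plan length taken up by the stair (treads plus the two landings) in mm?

2262 / 180 = 12.567 → round up to 13 risers.
Each riser is 2262/13 = 174 mm (≤ 180 mm).
Tread T = 623 − 2 × 174 = 275 mm (≥ 225 mm).
13 risers give 12 treads; going = 12 × 275 = 3300 mm.
Add landings: 3300 + 983 + 1468 = 5751 mm.

5751 mm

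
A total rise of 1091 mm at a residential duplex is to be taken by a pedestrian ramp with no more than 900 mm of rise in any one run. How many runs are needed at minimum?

1091 / 900 = 1.21, so 2 ramp runs are needed.

2 runs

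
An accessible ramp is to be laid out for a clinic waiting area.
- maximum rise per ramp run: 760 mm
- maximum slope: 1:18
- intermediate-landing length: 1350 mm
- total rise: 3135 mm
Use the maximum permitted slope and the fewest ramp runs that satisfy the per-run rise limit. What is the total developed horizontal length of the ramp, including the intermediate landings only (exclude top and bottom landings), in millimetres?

At most 760 each: 3135/760 = 4.12, giving 5 ramp runs. That means 4 intermediate landings.
Horizontal run for 3135 mm of rise at 1:18 is 3135 × 18 = 56430 mm.
Intermediate landings: 4 × 1350 = 5400 mm.
Total developed length = 56430 + 5400 = 61830 mm.

61830 mm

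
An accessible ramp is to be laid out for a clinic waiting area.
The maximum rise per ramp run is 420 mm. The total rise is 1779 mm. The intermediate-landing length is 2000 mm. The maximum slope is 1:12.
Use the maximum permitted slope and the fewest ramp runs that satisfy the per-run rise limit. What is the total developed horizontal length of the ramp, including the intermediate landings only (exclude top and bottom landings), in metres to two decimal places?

1779 / 420 = 4.24, so 5 ramp runs are needed. That means 4 intermediate landings.
Ramp run (horizontal) at 1:12: 1779 × 12 = 21348 mm.
4 intermediate landings contribute 4 × 2000 = 8000 mm.
Total developed length = 21348 + 8000 = 29348 mm.
= 29.35 m.

29.35 m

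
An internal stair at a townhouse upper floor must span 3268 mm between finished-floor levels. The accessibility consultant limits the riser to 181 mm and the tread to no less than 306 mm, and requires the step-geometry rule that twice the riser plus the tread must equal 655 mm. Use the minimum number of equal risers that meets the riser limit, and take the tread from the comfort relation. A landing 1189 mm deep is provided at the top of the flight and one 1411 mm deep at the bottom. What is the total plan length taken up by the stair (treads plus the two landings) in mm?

3268 / 181 = 18.06, so 19 risers are needed.
Riser R = 3268 / 19 = 172 mm, within the 181 mm limit.
T = 655 − 2·172 = 311 mm, which satisfies the 306 mm minimum.
Going = (19 − 1) × 311 = 5598 mm.
Add landings: 5598 + 1189 + 1411 = 8198 mm.

8198 mm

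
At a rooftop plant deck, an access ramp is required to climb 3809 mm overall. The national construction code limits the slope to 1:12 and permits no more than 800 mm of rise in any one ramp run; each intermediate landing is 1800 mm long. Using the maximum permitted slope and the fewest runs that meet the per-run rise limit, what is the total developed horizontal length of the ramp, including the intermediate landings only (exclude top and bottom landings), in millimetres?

3809 / 800 = 4.761 → round up to 5 ramp runs. That means 4 intermediate landings.
Horizontal run for 3809 mm of rise at 1:12 is 3809 × 12 = 45708 mm.
4 intermediate landings contribute 4 × 1800 = 7200 mm.
Total developed length = 45708 + 7200 = 52908 mm.

52908 mm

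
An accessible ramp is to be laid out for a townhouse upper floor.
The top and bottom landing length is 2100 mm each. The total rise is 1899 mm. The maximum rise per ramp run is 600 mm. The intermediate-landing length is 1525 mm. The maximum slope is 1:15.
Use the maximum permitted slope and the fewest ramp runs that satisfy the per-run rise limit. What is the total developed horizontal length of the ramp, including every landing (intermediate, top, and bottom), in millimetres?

37260 mm

At most 600 each: 1899/600 = 3.17, giving 4 ramp runs. That means 3 intermediate landings.
Ramp run (horizontal) at 1:15: 1899 × 15 = 28485 mm.
3 intermediate landings contribute 3 × 1525 = 4575 mm.
Top and bottom landings: 2 × 2100 = 4200 mm.
Total = 28485 + 4575 + 4200 = 37260 mm.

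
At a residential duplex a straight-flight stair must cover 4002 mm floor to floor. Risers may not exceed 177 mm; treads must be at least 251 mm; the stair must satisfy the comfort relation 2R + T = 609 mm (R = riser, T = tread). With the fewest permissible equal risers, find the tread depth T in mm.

4002 / 177 = 22.610 → round up to 23 risers.
R = 4002 ÷ 23 = 174 mm.
From 2R + T = 609: T = 609 − 348 = 261 mm.

261 mm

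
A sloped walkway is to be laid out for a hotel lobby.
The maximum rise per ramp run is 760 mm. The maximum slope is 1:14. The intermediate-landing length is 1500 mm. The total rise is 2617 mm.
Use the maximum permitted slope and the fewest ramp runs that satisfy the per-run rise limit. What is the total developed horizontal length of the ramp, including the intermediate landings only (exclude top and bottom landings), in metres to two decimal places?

41.14 m

2617 / 760 = 3.443 → round up to 4 ramp runs. That means 3 intermediate landings.
Ramp run (horizontal) at 1:14: 2617 × 14 = 36638 mm.
Intermediate landings: 3 × 1500 = 4500 mm.
Developed length = 36638 + 4500 = 41138 mm.
= 41.14 m.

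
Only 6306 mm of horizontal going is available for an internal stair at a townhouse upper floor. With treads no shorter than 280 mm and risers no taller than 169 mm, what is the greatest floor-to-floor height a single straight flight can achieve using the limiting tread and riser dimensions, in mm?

3887 mm

Treads that fit: ⌊6306 / 280⌋ = 22.
Risers = treads + 1 = 23.
Maximum height = 23 × 169 = 3887 mm.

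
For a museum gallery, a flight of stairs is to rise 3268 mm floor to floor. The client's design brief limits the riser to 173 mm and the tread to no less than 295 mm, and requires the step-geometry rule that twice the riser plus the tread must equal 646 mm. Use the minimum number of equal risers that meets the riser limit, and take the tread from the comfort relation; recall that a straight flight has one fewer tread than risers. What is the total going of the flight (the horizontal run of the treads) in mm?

5436 mm

3268 / 173 = 18.890 → round up to 19 risers.
Riser R = 3268 / 19 = 172 mm, within the 173 mm limit.
Tread T = 646 − 2 × 172 = 302 mm (≥ 295 mm).
Going = (19 − 1) × 302 = 5436 mm.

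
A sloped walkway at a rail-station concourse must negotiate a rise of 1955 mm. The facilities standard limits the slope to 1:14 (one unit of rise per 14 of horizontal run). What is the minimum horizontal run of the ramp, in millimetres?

27370 mm

At 1:14 the run is 14 × 1955 = 27370 mm.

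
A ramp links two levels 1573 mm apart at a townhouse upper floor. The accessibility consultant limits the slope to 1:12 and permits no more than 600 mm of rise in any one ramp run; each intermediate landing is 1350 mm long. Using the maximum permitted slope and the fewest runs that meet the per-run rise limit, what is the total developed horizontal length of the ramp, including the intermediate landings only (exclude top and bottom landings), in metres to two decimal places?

21.58 m

At most 600 each: 1573/600 = 2.62, giving 3 ramp runs. That means 2 intermediate landings.
Ramp run (horizontal) at 1:12: 1573 × 12 = 18876 mm.
Intermediate landings: 2 × 1350 = 2700 mm.
Developed length = 18876 + 2700 = 21576 mm.
= 21.58 m.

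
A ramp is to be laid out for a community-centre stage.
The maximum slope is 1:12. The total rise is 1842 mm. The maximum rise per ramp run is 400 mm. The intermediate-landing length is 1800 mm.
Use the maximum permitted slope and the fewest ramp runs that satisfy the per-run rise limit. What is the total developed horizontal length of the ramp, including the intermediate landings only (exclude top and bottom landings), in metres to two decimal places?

At most 400 each: 1842/400 = 4.61, giving 5 ramp runs. That means 4 intermediate landings.
Horizontal run for 1842 mm of rise at 1:12 is 1842 × 12 = 22104 mm.
4 intermediate landings contribute 4 × 1800 = 7200 mm.
Developed length = 22104 + 7200 = 29304 mm.
= 29.30 m.

29.30 m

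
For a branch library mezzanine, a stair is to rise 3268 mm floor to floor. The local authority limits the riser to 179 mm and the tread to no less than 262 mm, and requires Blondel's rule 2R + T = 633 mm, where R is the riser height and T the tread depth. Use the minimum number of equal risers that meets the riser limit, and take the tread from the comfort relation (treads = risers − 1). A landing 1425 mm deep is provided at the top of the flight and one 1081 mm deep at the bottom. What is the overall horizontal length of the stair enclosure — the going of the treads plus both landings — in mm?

At most 179 each: 3268/179 = 18.26, giving 19 risers.
Each riser is 3268/19 = 172 mm (≤ 179 mm).
T = 633 − 2·172 = 289 mm, which satisfies the 262 mm minimum.
Going = (19 − 1) × 289 = 5202 mm.
Add landings: 5202 + 1425 + 1081 = 7708 mm.

7708 mm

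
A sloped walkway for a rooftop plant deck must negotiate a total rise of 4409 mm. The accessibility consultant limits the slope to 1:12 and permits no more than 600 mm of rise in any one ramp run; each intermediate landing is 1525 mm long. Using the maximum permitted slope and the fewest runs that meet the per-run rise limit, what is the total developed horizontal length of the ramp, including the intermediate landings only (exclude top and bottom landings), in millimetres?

63583 mm

4409 / 600 = 7.348 → round up to 8 ramp runs. That means 7 intermediate landings.
Horizontal run for 4409 mm of rise at 1:12 is 4409 × 12 = 52908 mm.
Intermediate landings: 7 × 1525 = 10675 mm.
Developed length = 52908 + 10675 = 63583 mm.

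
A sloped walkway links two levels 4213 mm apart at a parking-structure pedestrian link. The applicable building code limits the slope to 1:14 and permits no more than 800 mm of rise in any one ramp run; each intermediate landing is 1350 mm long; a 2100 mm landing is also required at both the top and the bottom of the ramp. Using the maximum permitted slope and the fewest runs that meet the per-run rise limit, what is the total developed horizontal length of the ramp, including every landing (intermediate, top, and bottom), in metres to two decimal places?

69.93 m

At most 800 each: 4213/800 = 5.27, giving 6 ramp runs. That means 5 intermediate landings.
Horizontal run for 4213 mm of rise at 1:14 is 4213 × 14 = 58982 mm.
Intermediate landings: 5 × 1350 = 6750 mm.
Top and bottom landings: 2 × 2100 = 4200 mm.
Total = 58982 + 6750 + 4200 = 69932 mm.
= 69.93 m.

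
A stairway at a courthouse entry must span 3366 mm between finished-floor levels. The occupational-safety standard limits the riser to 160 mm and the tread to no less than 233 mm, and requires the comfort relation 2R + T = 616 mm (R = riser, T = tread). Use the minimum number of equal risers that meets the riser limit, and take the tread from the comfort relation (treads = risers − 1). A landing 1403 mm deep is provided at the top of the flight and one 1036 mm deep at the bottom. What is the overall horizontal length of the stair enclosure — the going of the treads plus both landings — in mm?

8949 mm

⌈3366/160⌉ = 22 risers.
Riser R = 3366 / 22 = 153 mm, within the 160 mm limit.
From 2R + T = 616: T = 616 − 306 = 310 mm.
22 risers give 21 treads; going = 21 × 310 = 6510 mm.
Add landings: 6510 + 1403 + 1036 = 8949 mm.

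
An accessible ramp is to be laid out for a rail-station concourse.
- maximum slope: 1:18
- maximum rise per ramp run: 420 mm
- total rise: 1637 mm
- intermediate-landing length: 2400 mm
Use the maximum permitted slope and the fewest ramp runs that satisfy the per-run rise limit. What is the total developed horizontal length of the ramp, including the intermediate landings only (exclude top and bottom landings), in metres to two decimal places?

1637 / 420 = 3.90, so 4 ramp runs are needed. That means 3 intermediate landings.
Horizontal run for 1637 mm of rise at 1:18 is 1637 × 18 = 29466 mm.
Intermediate landings: 3 × 2400 = 7200 mm.
Total developed length = 29466 + 7200 = 36666 mm.
= 36.67 m.

36.67 m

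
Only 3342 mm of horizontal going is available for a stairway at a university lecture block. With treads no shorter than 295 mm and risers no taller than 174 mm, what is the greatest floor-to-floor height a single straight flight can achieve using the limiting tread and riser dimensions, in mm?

2088 mm

3342 / 295 = 11.33, so 11 treads fit.
Risers = treads + 1 = 12.
Maximum height = 12 × 174 = 2088 mm.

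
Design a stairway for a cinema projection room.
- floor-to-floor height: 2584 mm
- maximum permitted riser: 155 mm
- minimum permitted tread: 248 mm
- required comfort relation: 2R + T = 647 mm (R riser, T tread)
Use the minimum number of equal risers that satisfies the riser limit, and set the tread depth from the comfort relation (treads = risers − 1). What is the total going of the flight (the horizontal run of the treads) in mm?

2584 / 155 = 16.671 → round up to 17 risers.
Each riser is 2584/17 = 152 mm (≤ 155 mm).
T = 647 − 2·152 = 343 mm, which satisfies the 248 mm minimum.
17 risers give 16 treads; going = 16 × 343 = 5488 mm.

5488 mm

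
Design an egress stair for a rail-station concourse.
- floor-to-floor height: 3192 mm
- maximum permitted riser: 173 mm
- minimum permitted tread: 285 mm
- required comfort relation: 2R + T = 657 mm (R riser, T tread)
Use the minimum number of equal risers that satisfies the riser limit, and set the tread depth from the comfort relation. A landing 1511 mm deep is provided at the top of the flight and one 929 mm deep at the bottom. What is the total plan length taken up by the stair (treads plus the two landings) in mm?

At most 173 each: 3192/173 = 18.45, giving 19 risers.
Riser R = 3192 / 19 = 168 mm, within the 173 mm limit.
From 2R + T = 657: T = 657 − 336 = 321 mm.
Treads = 19 − 1 = 18; going = 18 × 321 = 5778 mm.
Enclosure = 5778 + 1511 + 929 = 8218 mm.

8218 mm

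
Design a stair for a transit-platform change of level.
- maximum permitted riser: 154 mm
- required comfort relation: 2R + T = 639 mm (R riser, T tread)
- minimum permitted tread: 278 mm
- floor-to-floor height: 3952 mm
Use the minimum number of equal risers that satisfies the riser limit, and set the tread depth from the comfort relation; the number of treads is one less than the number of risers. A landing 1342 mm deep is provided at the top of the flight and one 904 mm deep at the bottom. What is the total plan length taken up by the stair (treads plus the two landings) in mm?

⌈3952/154⌉ = 26 risers.
Riser R = 3952 / 26 = 152 mm, within the 154 mm limit.
From 2R + T = 639: T = 639 − 304 = 335 mm.
Going = (26 − 1) × 335 = 8375 mm.
Enclosure = 8375 + 1342 + 904 = 10621 mm.

10621 mm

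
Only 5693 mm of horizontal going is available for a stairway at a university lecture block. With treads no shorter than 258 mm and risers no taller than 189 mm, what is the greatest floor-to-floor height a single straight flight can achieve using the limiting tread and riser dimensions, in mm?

4347 mm

5693 / 258 = 22.07, so 22 treads fit.
Risers = treads + 1 = 23.
Maximum height = 23 × 189 = 4347 mm.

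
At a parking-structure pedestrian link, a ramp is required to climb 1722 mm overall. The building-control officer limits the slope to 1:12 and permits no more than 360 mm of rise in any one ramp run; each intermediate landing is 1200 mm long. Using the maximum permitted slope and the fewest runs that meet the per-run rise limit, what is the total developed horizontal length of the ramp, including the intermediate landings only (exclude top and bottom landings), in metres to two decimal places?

25.46 m

⌈1722/360⌉ = 5 ramp runs. That means 4 intermediate landings.
Horizontal run for 1722 mm of rise at 1:12 is 1722 × 12 = 20664 mm.
Intermediate landings: 4 × 1200 = 4800 mm.
Developed length = 20664 + 4800 = 25464 mm.
= 25.46 m.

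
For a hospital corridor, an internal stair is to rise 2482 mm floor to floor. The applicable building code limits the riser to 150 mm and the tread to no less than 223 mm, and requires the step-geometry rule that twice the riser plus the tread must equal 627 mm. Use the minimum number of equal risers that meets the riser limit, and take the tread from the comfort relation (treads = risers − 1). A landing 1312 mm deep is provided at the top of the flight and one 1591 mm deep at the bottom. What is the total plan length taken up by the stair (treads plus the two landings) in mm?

8263 mm

At most 150 each: 2482/150 = 16.55, giving 17 risers.
R = 2482 ÷ 17 = 146 mm.
T = 627 − 2·146 = 335 mm, which satisfies the 223 mm minimum.
Treads = 17 − 1 = 16; going = 16 × 335 = 5360 mm.
Add landings: 5360 + 1312 + 1591 = 8263 mm.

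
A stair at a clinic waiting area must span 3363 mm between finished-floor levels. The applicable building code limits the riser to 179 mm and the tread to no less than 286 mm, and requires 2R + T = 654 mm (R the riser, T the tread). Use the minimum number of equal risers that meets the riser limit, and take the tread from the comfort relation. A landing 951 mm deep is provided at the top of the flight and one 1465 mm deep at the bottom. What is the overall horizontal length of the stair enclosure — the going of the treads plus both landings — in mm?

7816 mm

⌈3363/179⌉ = 19 risers.
Each riser is 3363/19 = 177 mm (≤ 179 mm).
From 2R + T = 654: T = 654 − 354 = 300 mm.
Going = (19 − 1) × 300 = 5400 mm.
Enclosure = 5400 + 951 + 1465 = 7816 mm.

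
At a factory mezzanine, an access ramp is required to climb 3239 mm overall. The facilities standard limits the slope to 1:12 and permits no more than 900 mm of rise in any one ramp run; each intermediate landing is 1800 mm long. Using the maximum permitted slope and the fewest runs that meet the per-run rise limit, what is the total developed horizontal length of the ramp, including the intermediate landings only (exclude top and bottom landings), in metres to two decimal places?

44.27 m

3239 / 900 = 3.599 → round up to 4 ramp runs. That means 3 intermediate landings.
Horizontal run for 3239 mm of rise at 1:12 is 3239 × 12 = 38868 mm.
3 intermediate landings contribute 3 × 1800 = 5400 mm.
Total developed length = 38868 + 5400 = 44268 mm.
= 44.27 m.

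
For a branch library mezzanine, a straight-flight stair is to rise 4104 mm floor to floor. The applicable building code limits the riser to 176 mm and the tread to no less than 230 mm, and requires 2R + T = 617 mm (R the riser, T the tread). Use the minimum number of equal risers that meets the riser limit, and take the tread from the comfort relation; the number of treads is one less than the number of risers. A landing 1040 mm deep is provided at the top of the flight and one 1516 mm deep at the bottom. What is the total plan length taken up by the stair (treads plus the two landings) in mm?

4104 / 176 = 23.318 → round up to 24 risers.
Riser R = 4104 / 24 = 171 mm, within the 176 mm limit.
Tread T = 617 − 2 × 171 = 275 mm (≥ 230 mm).
Treads = 24 − 1 = 23; going = 23 × 275 = 6325 mm.
Enclosure = 6325 + 1040 + 1516 = 8881 mm.

8881 mm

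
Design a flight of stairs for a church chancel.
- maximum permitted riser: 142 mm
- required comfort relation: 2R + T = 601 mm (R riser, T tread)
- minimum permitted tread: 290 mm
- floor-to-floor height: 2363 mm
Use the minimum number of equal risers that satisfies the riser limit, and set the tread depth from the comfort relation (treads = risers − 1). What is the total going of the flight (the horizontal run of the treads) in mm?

5168 mm

2363 / 142 = 16.64, so 17 risers are needed.
Riser R = 2363 / 17 = 139 mm, within the 142 mm limit.
Tread T = 601 − 2 × 139 = 323 mm (≥ 290 mm).
Treads = 17 − 1 = 16; going = 16 × 323 = 5168 mm.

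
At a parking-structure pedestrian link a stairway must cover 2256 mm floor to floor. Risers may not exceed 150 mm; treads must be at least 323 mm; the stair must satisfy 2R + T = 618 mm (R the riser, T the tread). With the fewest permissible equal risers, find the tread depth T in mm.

336 mm

⌈2256/150⌉ = 16 risers.
Each riser is 2256/16 = 141 mm (≤ 150 mm).
T = 618 − 2·141 = 336 mm, which satisfies the 323 mm minimum.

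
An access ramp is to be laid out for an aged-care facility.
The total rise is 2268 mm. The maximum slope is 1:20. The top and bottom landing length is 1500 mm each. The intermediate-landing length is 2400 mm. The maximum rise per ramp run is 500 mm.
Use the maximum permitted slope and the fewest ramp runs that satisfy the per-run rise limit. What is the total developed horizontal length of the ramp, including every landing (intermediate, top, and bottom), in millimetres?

At most 500 each: 2268/500 = 4.54, giving 5 ramp runs. That means 4 intermediate landings.
Ramp run (horizontal) at 1:20: 2268 × 20 = 45360 mm.
4 intermediate landings contribute 4 × 2400 = 9600 mm.
Top and bottom landings: 2 × 1500 = 3000 mm.
Total = 45360 + 9600 + 3000 = 57960 mm.

57960 mm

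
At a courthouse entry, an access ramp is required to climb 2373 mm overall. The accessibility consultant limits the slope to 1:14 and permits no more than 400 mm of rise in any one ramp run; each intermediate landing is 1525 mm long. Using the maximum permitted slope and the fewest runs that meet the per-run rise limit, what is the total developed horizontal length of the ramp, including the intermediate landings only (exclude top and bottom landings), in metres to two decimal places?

40.85 m

2373 / 400 = 5.933 → round up to 6 ramp runs. That means 5 intermediate landings.
Horizontal run for 2373 mm of rise at 1:14 is 2373 × 14 = 33222 mm.
Intermediate landings: 5 × 1525 = 7625 mm.
Developed length = 33222 + 7625 = 40847 mm.
= 40.85 m.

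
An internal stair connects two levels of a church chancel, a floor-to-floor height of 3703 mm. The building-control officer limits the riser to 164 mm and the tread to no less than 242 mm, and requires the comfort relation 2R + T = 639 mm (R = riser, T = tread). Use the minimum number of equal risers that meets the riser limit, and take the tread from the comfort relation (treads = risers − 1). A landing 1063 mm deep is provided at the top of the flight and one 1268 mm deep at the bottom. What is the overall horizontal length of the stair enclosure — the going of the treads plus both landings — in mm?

9305 mm

3703 / 164 = 22.579 → round up to 23 risers.
Each riser is 3703/23 = 161 mm (≤ 164 mm).
T = 639 − 2·161 = 317 mm, which satisfies the 242 mm minimum.
Treads = 23 − 1 = 22; going = 22 × 317 = 6974 mm.
Add landings: 6974 + 1063 + 1268 = 9305 mm.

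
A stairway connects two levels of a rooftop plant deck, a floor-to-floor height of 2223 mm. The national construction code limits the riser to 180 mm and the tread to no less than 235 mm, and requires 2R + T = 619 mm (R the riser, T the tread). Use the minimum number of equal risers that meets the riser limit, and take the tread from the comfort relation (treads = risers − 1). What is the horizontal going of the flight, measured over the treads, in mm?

⌈2223/180⌉ = 13 risers.
R = 2223 ÷ 13 = 171 mm.
From 2R + T = 619: T = 619 − 342 = 277 mm.
Going = (13 − 1) × 277 = 3324 mm.

3324 mm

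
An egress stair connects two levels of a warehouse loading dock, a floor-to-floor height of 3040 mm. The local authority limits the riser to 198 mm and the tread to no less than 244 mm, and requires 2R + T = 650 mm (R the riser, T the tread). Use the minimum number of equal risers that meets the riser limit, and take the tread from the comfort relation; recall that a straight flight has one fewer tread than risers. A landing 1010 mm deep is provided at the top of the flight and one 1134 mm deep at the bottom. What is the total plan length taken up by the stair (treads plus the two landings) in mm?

6194 mm

At most 198 each: 3040/198 = 15.35, giving 16 risers.
R = 3040 ÷ 16 = 190 mm.
From 2R + T = 650: T = 650 − 380 = 270 mm.
16 risers give 15 treads; going = 15 × 270 = 4050 mm.
Enclosure = 4050 + 1010 + 1134 = 6194 mm.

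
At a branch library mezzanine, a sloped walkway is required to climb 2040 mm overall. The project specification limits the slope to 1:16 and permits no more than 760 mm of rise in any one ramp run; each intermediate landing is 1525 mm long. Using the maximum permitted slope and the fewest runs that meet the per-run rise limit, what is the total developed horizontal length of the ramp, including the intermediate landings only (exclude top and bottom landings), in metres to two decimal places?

35.69 m

2040 / 760 = 2.68, so 3 ramp runs are needed. That means 2 intermediate landings.
Horizontal run for 2040 mm of rise at 1:16 is 2040 × 16 = 32640 mm.
Intermediate landings: 2 × 1525 = 3050 mm.
Total developed length = 32640 + 3050 = 35690 mm.
= 35.69 m.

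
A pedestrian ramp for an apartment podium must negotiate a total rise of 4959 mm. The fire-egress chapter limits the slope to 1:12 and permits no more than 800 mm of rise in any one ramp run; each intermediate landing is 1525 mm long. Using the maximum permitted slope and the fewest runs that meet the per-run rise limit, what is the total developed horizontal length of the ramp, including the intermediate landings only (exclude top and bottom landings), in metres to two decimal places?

68.66 m

4959 / 800 = 6.20, so 7 ramp runs are needed. That means 6 intermediate landings.
Horizontal run for 4959 mm of rise at 1:12 is 4959 × 12 = 59508 mm.
6 intermediate landings contribute 6 × 1525 = 9150 mm.
Developed length = 59508 + 9150 = 68658 mm.
= 68.66 m.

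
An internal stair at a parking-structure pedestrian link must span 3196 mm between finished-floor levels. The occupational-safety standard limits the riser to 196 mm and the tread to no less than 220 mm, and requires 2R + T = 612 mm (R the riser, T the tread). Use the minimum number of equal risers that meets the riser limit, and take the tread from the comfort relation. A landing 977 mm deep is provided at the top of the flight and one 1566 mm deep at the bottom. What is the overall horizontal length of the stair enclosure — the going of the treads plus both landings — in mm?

6319 mm

3196 / 196 = 16.306 → round up to 17 risers.
Each riser is 3196/17 = 188 mm (≤ 196 mm).
T = 612 − 2·188 = 236 mm, which satisfies the 220 mm minimum.
17 risers give 16 treads; going = 16 × 236 = 3776 mm.
Enclosure = 3776 + 977 + 1566 = 6319 mm.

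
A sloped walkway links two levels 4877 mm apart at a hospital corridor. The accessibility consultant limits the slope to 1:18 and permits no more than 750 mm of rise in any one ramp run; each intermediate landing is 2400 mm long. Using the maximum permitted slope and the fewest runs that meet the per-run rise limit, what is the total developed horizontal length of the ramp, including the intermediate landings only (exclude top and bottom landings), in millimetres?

102186 mm

4877 / 750 = 6.503 → round up to 7 ramp runs. That means 6 intermediate landings.
Horizontal run for 4877 mm of rise at 1:18 is 4877 × 18 = 87786 mm.
Intermediate landings: 6 × 2400 = 14400 mm.
Developed length = 87786 + 14400 = 102186 mm.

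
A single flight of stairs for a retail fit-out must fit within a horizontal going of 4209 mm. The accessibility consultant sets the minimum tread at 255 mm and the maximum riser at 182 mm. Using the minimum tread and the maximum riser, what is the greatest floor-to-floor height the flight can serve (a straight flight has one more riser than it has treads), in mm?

Treads that fit: ⌊4209 / 255⌋ = 16.
Risers = treads + 1 = 17.
Maximum height = 17 × 182 = 3094 mm.

3094 mm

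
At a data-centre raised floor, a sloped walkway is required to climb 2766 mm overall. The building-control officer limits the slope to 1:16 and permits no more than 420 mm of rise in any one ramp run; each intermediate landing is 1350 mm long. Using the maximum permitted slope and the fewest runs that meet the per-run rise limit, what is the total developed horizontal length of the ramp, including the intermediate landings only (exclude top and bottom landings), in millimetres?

52356 mm

2766 / 420 = 6.59, so 7 ramp runs are needed. That means 6 intermediate landings.
Horizontal run for 2766 mm of rise at 1:16 is 2766 × 16 = 44256 mm.
Intermediate landings: 6 × 1350 = 8100 mm.
Developed length = 44256 + 8100 = 52356 mm.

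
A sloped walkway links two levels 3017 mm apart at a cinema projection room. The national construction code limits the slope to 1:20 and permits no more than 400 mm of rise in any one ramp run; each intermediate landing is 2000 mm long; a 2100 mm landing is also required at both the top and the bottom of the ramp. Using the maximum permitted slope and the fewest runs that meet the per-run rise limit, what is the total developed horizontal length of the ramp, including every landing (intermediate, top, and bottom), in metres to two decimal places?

78.54 m

At most 400 each: 3017/400 = 7.54, giving 8 ramp runs. That means 7 intermediate landings.
Horizontal run for 3017 mm of rise at 1:20 is 3017 × 20 = 60340 mm.
Intermediate landings: 7 × 2000 = 14000 mm.
Top and bottom landings: 2 × 2100 = 4200 mm.
Total = 60340 + 14000 + 4200 = 78540 mm.
= 78.54 m.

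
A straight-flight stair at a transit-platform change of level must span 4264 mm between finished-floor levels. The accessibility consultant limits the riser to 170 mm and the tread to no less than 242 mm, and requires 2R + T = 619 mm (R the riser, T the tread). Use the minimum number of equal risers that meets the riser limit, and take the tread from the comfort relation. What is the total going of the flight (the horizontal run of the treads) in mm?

4264 / 170 = 25.082 → round up to 26 risers.
Each riser is 4264/26 = 164 mm (≤ 170 mm).
Tread T = 619 − 2 × 164 = 291 mm (≥ 242 mm).
Going = (26 − 1) × 291 = 7275 mm.

7275 mm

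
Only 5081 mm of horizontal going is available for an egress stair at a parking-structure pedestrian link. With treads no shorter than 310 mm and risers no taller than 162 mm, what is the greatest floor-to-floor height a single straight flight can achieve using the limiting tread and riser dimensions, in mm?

Treads that fit: ⌊5081 / 310⌋ = 16.
Risers = treads + 1 = 17.
Maximum height = 17 × 162 = 2754 mm.

2754 mm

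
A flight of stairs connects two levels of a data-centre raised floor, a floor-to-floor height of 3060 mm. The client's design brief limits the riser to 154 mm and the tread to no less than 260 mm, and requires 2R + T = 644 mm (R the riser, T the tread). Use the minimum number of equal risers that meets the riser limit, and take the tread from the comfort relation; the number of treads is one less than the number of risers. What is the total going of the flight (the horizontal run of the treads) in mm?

6422 mm

⌈3060/154⌉ = 20 risers.
R = 3060 ÷ 20 = 153 mm.
Tread T = 644 − 2 × 153 = 338 mm (≥ 260 mm).
Treads = 20 − 1 = 19; going = 19 × 338 = 6422 mm.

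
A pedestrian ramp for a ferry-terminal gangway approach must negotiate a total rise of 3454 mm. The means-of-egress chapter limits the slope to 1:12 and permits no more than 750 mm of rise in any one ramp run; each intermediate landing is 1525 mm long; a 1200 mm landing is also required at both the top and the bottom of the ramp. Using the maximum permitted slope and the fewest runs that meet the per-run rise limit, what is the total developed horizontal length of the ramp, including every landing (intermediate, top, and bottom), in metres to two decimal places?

⌈3454/750⌉ = 5 ramp runs. That means 4 intermediate landings.
Horizontal run for 3454 mm of rise at 1:12 is 3454 × 12 = 41448 mm.
Intermediate landings: 4 × 1525 = 6100 mm.
Top and bottom landings: 2 × 1200 = 2400 mm.
Total = 41448 + 6100 + 2400 = 49948 mm.
= 49.95 m.

49.95 m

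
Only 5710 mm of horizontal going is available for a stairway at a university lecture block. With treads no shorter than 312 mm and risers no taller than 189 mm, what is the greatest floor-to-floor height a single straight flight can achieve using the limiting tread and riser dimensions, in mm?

Treads that fit: ⌊5710 / 312⌋ = 18.
Risers = treads + 1 = 19.
Maximum height = 19 × 189 = 3591 mm.

3591 mm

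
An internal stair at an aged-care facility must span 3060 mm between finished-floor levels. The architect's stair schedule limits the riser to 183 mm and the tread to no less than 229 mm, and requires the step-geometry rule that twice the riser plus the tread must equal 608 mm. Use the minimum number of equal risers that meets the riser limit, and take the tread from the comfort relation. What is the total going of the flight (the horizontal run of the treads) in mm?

3968 mm

⌈3060/183⌉ = 17 risers.
Riser R = 3060 / 17 = 180 mm, within the 183 mm limit.
Tread T = 608 − 2 × 180 = 248 mm (≥ 229 mm).
Going = (17 − 1) × 248 = 3968 mm.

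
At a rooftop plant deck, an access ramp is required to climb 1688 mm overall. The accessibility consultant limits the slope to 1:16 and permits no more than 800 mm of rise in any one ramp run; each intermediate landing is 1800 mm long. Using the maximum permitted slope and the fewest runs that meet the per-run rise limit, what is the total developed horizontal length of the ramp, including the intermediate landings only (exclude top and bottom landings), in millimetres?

30608 mm

At most 800 each: 1688/800 = 2.11, giving 3 ramp runs. That means 2 intermediate landings.
Horizontal run for 1688 mm of rise at 1:16 is 1688 × 16 = 27008 mm.
2 intermediate landings contribute 2 × 1800 = 3600 mm.
Total developed length = 27008 + 3600 = 30608 mm.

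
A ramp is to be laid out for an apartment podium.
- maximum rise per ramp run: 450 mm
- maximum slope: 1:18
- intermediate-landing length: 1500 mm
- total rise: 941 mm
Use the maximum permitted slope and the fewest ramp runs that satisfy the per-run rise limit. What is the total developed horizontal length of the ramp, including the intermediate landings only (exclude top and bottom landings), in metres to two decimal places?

19.94 m

⌈941/450⌉ = 3 ramp runs. That means 2 intermediate landings.
Horizontal run for 941 mm of rise at 1:18 is 941 × 18 = 16938 mm.
2 intermediate landings contribute 2 × 1500 = 3000 mm.
Developed length = 16938 + 3000 = 19938 mm.
= 19.94 m.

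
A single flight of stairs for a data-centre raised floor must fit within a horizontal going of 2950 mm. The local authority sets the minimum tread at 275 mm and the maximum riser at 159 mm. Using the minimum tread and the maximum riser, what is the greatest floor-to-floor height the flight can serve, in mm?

1749 mm

Treads that fit: ⌊2950 / 275⌋ = 10.
Risers = treads + 1 = 11.
Maximum height = 11 × 159 = 1749 mm.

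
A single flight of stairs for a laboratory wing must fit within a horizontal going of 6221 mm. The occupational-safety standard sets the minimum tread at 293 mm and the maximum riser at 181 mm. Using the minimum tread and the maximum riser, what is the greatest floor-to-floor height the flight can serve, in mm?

Treads that fit: ⌊6221 / 293⌋ = 21.
Risers = treads + 1 = 22.
Maximum height = 22 × 181 = 3982 mm.

3982 mm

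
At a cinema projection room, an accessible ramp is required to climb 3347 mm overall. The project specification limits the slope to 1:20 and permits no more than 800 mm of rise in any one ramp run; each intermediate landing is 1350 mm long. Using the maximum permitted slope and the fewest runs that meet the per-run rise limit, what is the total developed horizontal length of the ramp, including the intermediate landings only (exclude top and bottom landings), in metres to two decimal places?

3347 / 800 = 4.18, so 5 ramp runs are needed. That means 4 intermediate landings.
Horizontal run for 3347 mm of rise at 1:20 is 3347 × 20 = 66940 mm.
4 intermediate landings contribute 4 × 1350 = 5400 mm.
Developed length = 66940 + 5400 = 72340 mm.
= 72.34 m.

72.34 m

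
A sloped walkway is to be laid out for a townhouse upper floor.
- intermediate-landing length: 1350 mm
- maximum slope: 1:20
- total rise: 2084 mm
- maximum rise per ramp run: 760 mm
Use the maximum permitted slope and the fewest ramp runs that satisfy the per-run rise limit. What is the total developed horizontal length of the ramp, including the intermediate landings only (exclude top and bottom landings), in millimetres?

44380 mm

2084 / 760 = 2.74, so 3 ramp runs are needed. That means 2 intermediate landings.
Horizontal run for 2084 mm of rise at 1:20 is 2084 × 20 = 41680 mm.
Intermediate landings: 2 × 1350 = 2700 mm.
Developed length = 41680 + 2700 = 44380 mm.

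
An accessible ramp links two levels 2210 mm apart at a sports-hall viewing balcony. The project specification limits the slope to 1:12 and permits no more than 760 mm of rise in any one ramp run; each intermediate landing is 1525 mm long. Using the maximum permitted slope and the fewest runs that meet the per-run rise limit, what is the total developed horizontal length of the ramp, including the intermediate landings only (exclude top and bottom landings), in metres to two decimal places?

29.57 m

2210 / 760 = 2.91, so 3 ramp runs are needed. That means 2 intermediate landings.
Horizontal run for 2210 mm of rise at 1:12 is 2210 × 12 = 26520 mm.
Intermediate landings: 2 × 1525 = 3050 mm.
Developed length = 26520 + 3050 = 29570 mm.
= 29.57 m.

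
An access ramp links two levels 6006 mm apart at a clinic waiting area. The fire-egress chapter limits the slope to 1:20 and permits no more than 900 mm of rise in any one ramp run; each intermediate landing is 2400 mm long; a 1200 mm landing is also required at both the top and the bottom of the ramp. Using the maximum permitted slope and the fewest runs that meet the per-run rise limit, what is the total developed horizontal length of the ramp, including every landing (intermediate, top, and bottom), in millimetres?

136920 mm

6006 / 900 = 6.67, so 7 ramp runs are needed. That means 6 intermediate landings.
Ramp run (horizontal) at 1:20: 6006 × 20 = 120120 mm.
Intermediate landings: 6 × 2400 = 14400 mm.
Top and bottom landings: 2 × 1200 = 2400 mm.
Total = 120120 + 14400 + 2400 = 136920 mm.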